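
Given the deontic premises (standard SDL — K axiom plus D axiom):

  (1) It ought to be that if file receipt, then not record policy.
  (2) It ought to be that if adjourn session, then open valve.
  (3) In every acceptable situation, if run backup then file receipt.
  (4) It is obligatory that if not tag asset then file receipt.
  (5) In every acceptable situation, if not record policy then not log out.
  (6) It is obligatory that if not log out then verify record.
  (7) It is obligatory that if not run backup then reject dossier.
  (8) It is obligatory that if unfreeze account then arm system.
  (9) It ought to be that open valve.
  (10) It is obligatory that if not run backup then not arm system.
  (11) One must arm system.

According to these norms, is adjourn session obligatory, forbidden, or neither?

Neither

Premise 2 is O(adjourn_session → open_valve); even if O(open_valve) held, inferring O(adjourn_session) would be affirming the consequent — invalid.
No premise or chain of K-axiom applications forces O(adjourn_session), and none forces O(¬adjourn_session). So adjourn_session is neither obligatory nor forbidden under these norms.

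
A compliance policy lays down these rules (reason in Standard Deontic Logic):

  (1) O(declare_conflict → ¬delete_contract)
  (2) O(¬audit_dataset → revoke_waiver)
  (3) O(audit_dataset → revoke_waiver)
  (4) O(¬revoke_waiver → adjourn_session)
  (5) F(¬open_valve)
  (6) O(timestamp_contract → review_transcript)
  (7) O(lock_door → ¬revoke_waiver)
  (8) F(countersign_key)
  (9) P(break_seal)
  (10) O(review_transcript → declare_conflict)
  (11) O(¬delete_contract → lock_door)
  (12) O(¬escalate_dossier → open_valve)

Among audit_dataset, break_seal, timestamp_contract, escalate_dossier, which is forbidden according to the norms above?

timestamp_contract

Premises 2 and 3 are O(¬audit_dataset → revoke_waiver) and O(audit_dataset → revoke_waiver); every ideal world satisfies ¬audit_dataset or audit_dataset, so in either case revoke_waiver holds — hence O(revoke_waiver).
Premise 7, O(lock_door → ¬revoke_waiver), contraposes to O(revoke_waiver → ¬lock_door); with O(revoke_waiver) we get O(¬lock_door).
Premise 11 is O(¬delete_contract → lock_door); contrapositively O(¬lock_door → delete_contract). Since O(¬lock_door) holds, K gives O(delete_contract).
Premise 1, O(declare_conflict → ¬delete_contract), contraposes to O(delete_contract → ¬declare_conflict); with O(delete_contract) we get O(¬declare_conflict).
Premise 10, O(review_transcript → declare_conflict), contraposes to O(¬declare_conflict → ¬review_transcript); with O(¬declare_conflict) we get O(¬review_transcript).
Premise 6 is O(timestamp_contract → review_transcript); contrapositively O(¬review_transcript → ¬timestamp_contract). Since O(¬review_transcript) holds, K gives O(¬timestamp_contract).
So O(¬timestamp_contract) holds, i.e. timestamp_contract is forbidden. None of the other listed options is forbidden under the premises.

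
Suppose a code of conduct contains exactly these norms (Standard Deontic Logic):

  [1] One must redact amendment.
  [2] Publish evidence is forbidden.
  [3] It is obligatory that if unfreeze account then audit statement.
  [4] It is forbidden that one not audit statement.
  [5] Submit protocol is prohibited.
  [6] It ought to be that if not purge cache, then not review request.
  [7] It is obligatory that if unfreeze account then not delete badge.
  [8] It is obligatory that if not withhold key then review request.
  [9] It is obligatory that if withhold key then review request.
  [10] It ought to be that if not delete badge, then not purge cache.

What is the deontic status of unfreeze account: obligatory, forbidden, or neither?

Forbidden

Premises 8 and 9 cover both cases: O(¬withhold_key → review_request) and O(withhold_key → review_request). Since ¬withhold_key ∨ withhold_key is a tautology, O(review_request) follows.
Premise 6 is O(¬purge_cache → ¬review_request); contrapositively O(review_request → purge_cache). Since O(review_request) holds, K gives O(purge_cache).
The contrapositive of premise 10 (O(¬delete_badge → ¬purge_cache)) is O(purge_cache → delete_badge), and O(purge_cache) is already established, so O(delete_badge).
The contrapositive of premise 7 (O(unfreeze_account → ¬delete_badge)) is O(delete_badge → ¬unfreeze_account), and O(delete_badge) is already established, so O(¬unfreeze_account).
Premises 1, 2, 3, 4, 5 do not contribute to this derivation.
Thus O(¬unfreeze_account), which is F(unfreeze_account): unfreeze_account is forbidden.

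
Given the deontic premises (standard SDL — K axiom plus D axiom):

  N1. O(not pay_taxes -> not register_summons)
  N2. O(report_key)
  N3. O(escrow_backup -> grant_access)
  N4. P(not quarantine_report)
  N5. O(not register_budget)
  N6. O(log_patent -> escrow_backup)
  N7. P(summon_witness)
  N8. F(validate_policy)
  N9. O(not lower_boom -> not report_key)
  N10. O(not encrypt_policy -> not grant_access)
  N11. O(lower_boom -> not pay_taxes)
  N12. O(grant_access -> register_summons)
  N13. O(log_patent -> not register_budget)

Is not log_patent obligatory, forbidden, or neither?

From premise 2 we have O(report_key).
Premise 9, O(not lower_boom -> not report_key), contraposes to O(report_key -> lower_boom); with O(report_key) we get O(lower_boom).
Applying K to premise 11 (O(lower_boom -> not pay_taxes)) and O(lower_boom) yields O(not pay_taxes).
Applying K to premise 1 (O(not pay_taxes -> not register_summons)) and O(not pay_taxes) yields O(not register_summons).
Premise 12 is O(grant_access -> register_summons); contrapositively O(not register_summons -> not grant_access). Since O(not register_summons) holds, K gives O(not grant_access).
Premise 3 is O(escrow_backup -> grant_access); contrapositively O(not grant_access -> not escrow_backup). Since O(not grant_access) holds, K gives O(not escrow_backup).
Premise 6 is O(log_patent -> escrow_backup); contrapositively O(not escrow_backup -> not log_patent). Since O(not escrow_backup) holds, K gives O(not log_patent).
Premises 4, 5, 7, 8, 10, 13 do not contribute to this derivation.
Hence not log_patent is obligatory.

Obligatory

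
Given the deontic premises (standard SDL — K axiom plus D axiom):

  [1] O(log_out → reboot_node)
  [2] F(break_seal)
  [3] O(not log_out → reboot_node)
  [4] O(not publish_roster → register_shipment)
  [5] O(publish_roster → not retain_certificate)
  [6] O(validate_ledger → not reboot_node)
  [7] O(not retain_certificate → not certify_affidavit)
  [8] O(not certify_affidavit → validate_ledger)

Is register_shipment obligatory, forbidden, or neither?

Obligatory

Premises 1 and 3 cover both cases: O(log_out → reboot_node) and O(not log_out → reboot_node). Since log_out ∨ not log_out is a tautology, O(reboot_node) follows.
Premise 6 is O(validate_ledger → not reboot_node); contrapositively O(reboot_node → not validate_ledger). Since O(reboot_node) holds, K gives O(not validate_ledger).
The contrapositive of premise 8 (O(not certify_affidavit → validate_ledger)) is O(not validate_ledger → certify_affidavit), and O(not validate_ledger) is already established, so O(certify_affidavit).
The contrapositive of premise 7 (O(not retain_certificate → not certify_affidavit)) is O(certify_affidavit → retain_certificate), and O(certify_affidavit) is already established, so O(retain_certificate).
Premise 5, O(publish_roster → not retain_certificate), contraposes to O(retain_certificate → not publish_roster); with O(retain_certificate) we get O(not publish_roster).
From O(not publish_roster) and premise 4, O(not publish_roster → register_shipment), we obtain O(register_shipment).
Premise 2 does not contribute to this derivation.
Hence register_shipment is obligatory.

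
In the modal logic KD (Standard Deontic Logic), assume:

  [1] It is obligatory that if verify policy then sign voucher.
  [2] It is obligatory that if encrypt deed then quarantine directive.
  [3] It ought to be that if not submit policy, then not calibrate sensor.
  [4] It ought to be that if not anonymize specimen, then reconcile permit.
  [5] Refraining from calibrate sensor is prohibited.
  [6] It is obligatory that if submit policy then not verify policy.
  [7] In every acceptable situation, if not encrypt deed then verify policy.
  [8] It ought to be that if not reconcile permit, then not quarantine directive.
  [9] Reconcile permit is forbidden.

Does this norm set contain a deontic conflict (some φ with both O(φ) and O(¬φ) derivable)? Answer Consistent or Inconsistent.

Inconsistent

F(¬calibrate_sensor) at premise 5 means O(calibrate_sensor).
Premise 3 is O(¬submit_policy → ¬calibrate_sensor); contrapositively O(calibrate_sensor → submit_policy). Since O(calibrate_sensor) holds, K gives O(submit_policy).
From O(submit_policy) and premise 6, O(submit_policy → ¬verify_policy), we obtain O(¬verify_policy).
The contrapositive of premise 7 (O(¬encrypt_deed → verify_policy)) is O(¬verify_policy → encrypt_deed), and O(¬verify_policy) is already established, so O(encrypt_deed).
Applying K to premise 2 (O(encrypt_deed → quarantine_directive)) and O(encrypt_deed) yields O(quarantine_directive).
Premise 8, O(¬reconcile_permit → ¬quarantine_directive), contraposes to O(quarantine_directive → reconcile_permit); with O(quarantine_directive) we get O(reconcile_permit).
But premise 9, F(reconcile_permit), means O(¬reconcile_permit).
We now have both O(reconcile_permit) and O(¬reconcile_permit) — reconcile_permit is simultaneously obligatory and forbidden, violating the D-axiom.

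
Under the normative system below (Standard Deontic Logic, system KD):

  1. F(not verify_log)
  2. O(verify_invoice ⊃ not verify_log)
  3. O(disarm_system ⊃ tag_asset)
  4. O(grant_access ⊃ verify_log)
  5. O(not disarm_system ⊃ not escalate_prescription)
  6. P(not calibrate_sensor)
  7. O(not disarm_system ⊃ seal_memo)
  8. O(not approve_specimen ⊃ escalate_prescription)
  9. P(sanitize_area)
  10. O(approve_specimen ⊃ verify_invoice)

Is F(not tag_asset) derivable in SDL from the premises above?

F(not verify_log) at premise 1 means O(verify_log).
Premise 2, O(verify_invoice ⊃ not verify_log), contraposes to O(verify_log ⊃ not verify_invoice); with O(verify_log) we get O(not verify_invoice).
The contrapositive of premise 10 (O(approve_specimen ⊃ verify_invoice)) is O(not verify_invoice ⊃ not approve_specimen), and O(not verify_invoice) is already established, so O(not approve_specimen).
From O(not approve_specimen) and premise 8, O(not approve_specimen ⊃ escalate_prescription), we obtain O(escalate_prescription).
Premise 5, O(not disarm_system ⊃ not escalate_prescription), contraposes to O(escalate_prescription ⊃ disarm_system); with O(escalate_prescription) we get O(disarm_system).
From O(disarm_system) and premise 3, O(disarm_system ⊃ tag_asset), we obtain O(tag_asset).
Premises 4, 6, 7, 9 do not contribute to this derivation.
So O(tag_asset) holds, i.e. F(not tag_asset). The claim follows.

Yes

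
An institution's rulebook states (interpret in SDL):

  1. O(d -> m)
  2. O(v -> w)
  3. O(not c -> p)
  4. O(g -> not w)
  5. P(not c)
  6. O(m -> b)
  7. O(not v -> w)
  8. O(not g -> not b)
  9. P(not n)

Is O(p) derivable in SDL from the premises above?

No

Premise 3 is O(not c -> p), but O(not c) is not derivable from the premises (the permission P(not c) asserts only not O(c), not O(not c)), so it does not yield O(p).
No other premise forces O(p). An ideal world satisfying every premise can still have p false, so O(p) is not derivable.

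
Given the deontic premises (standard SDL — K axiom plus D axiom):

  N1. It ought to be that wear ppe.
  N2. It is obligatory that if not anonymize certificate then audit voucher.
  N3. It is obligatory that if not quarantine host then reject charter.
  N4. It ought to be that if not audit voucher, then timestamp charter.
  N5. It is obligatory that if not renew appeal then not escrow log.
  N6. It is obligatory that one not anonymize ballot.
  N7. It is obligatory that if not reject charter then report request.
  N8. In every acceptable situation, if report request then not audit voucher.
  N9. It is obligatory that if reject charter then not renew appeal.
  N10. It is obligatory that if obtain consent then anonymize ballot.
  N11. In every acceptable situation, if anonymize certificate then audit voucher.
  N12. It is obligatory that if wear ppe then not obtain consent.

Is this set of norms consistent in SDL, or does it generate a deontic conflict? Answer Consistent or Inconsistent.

Premise 10 is O(obtain_consent → anonymize_ballot), but O(obtain_consent) is not derivable from the premises, so it does not yield O(anonymize_ballot).
So O(anonymize_ballot) is not derivable, and the apparent clash with O(¬anonymize_ballot) does not arise.
A world satisfying every obligation exists (e.g. anonymize_ballot=false, anonymize_certificate=false, audit_voucher=true, escrow_log=false, obtain_consent=false, quarantine_host=false, reject_charter=true, renew_appeal=false, report_request=false, timestamp_charter=false, wear_ppe=true); no atom is both obligatory and forbidden, so the set is consistent.

Consistent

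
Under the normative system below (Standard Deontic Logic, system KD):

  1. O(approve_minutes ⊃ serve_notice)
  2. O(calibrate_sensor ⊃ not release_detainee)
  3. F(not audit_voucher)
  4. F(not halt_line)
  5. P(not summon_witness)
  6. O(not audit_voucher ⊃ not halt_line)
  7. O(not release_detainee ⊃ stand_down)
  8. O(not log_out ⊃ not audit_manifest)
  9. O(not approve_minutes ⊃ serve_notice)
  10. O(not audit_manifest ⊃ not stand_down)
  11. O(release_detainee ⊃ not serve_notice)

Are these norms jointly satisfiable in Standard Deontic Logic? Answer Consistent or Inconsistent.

Consistent

Premise 6 is O(not audit_voucher ⊃ not halt_line), but O(not audit_voucher) is not derivable from the premises, so it does not yield O(not halt_line).
So O(not halt_line) is not derivable, and the apparent clash with O(halt_line) does not arise.
A world satisfying every obligation exists (e.g. approve_minutes=false, audit_manifest=true, audit_voucher=true, calibrate_sensor=false, halt_line=true, log_out=true, release_detainee=false, serve_notice=true, stand_down=true, summon_witness=false); no atom is both obligatory and forbidden, so the set is consistent.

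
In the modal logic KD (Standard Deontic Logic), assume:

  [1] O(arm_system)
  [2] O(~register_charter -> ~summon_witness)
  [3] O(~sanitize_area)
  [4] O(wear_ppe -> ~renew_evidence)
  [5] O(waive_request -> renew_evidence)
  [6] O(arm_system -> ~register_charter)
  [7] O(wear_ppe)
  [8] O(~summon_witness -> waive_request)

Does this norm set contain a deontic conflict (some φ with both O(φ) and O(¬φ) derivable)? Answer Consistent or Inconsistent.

Inconsistent

From premise 7 we have O(wear_ppe).
Applying K to premise 4 (O(wear_ppe -> ~renew_evidence)) and O(wear_ppe) yields O(~renew_evidence).
Premise 5, O(waive_request -> renew_evidence), contraposes to O(~renew_evidence -> ~waive_request); with O(~renew_evidence) we get O(~waive_request).
Premise 8, O(~summon_witness -> waive_request), contraposes to O(~waive_request -> summon_witness); with O(~waive_request) we get O(summon_witness).
Premise 2, O(~register_charter -> ~summon_witness), contraposes to O(summon_witness -> register_charter); with O(summon_witness) we get O(register_charter).
Premise 6 is O(arm_system -> ~register_charter); contrapositively O(register_charter -> ~arm_system). Since O(register_charter) holds, K gives O(~arm_system).
But premise 1 directly asserts O(arm_system).
We now have both O(~arm_system) and O(arm_system) — arm_system is simultaneously obligatory and forbidden, violating the D-axiom.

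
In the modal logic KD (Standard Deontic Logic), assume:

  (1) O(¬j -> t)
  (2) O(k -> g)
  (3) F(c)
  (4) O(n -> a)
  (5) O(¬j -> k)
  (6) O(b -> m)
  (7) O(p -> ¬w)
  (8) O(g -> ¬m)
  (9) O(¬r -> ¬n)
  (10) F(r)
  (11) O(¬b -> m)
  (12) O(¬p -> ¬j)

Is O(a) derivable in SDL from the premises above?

No

Premise 4 is O(n -> a), but O(n) is not derivable from the premises, so it does not yield O(a).
No other premise forces O(a). An ideal world satisfying every premise can still have a false, so O(a) is not derivable.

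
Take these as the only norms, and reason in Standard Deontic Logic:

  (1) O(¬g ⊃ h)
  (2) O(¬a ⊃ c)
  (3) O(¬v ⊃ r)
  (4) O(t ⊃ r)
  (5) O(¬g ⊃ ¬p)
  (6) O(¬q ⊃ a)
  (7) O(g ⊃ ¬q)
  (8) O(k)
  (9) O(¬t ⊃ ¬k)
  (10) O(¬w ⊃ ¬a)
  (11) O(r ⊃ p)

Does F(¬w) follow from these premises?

Premise 8 states O(k) outright.
The contrapositive of premise 9 (O(¬t ⊃ ¬k)) is O(k ⊃ t), and O(k) is already established, so O(t).
Applying K to premise 4 (O(t ⊃ r)) and O(t) yields O(r).
Premise 11 is O(r ⊃ p); since O(r), deontic closure gives O(p).
The contrapositive of premise 5 (O(¬g ⊃ ¬p)) is O(p ⊃ g), and O(p) is already established, so O(g).
From O(g) and premise 7, O(g ⊃ ¬q), we obtain O(¬q).
Applying K to premise 6 (O(¬q ⊃ a)) and O(¬q) yields O(a).
Premise 10, O(¬w ⊃ ¬a), contraposes to O(a ⊃ w); with O(a) we get O(w).
Premises 1, 2, 3 do not contribute to this derivation.
So O(w) holds, i.e. F(¬w). The claim follows.

Yes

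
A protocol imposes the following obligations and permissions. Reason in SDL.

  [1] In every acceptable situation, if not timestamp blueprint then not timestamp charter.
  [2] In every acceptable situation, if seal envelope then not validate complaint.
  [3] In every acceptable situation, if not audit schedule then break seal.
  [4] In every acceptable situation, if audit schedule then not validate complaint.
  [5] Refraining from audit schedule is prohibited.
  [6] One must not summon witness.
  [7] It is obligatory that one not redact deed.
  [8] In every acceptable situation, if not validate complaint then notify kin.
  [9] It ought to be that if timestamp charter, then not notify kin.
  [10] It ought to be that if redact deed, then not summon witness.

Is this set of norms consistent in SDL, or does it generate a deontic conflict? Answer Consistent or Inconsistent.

Consistent

Premise 10 is O(redact_deed → ¬summon_witness); even if O(¬summon_witness) held, inferring O(redact_deed) would be affirming the consequent — invalid.
So O(redact_deed) is not derivable, and the apparent clash with O(¬redact_deed) does not arise.
A world satisfying every obligation exists (e.g. audit_schedule=true, break_seal=false, notify_kin=true, redact_deed=false, seal_envelope=false, summon_witness=false, timestamp_blueprint=false, timestamp_charter=false, validate_complaint=false); no atom is both obligatory and forbidden, so the set is consistent.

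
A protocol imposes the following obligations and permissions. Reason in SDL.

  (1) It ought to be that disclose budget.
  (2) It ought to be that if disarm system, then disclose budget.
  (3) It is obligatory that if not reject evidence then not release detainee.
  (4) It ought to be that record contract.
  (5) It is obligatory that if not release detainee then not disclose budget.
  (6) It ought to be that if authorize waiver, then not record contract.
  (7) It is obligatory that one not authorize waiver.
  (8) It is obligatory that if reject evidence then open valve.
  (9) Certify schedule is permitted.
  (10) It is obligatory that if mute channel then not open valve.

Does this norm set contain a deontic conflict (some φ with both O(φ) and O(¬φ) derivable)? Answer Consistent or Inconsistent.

Premise 6 is O(authorize_waiver → ¬record_contract), but O(authorize_waiver) is not derivable from the premises, so it does not yield O(¬record_contract).
So O(¬record_contract) is not derivable, and the apparent clash with O(record_contract) does not arise.
A world satisfying every obligation exists (e.g. authorize_waiver=false, certify_schedule=false, disarm_system=false, disclose_budget=true, mute_channel=false, open_valve=true, record_contract=true, reject_evidence=true, release_detainee=true); no atom is both obligatory and forbidden, so the set is consistent.

Consistent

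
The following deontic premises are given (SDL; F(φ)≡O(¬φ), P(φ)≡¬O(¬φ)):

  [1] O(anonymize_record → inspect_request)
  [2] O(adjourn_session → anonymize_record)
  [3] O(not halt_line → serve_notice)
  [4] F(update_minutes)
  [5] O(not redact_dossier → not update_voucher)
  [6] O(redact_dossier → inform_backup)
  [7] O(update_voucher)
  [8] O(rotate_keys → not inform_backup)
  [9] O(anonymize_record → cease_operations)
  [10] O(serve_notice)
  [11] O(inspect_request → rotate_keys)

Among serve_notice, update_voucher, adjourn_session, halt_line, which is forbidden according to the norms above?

adjourn_session

Premise 7 gives O(update_voucher).
Premise 5, O(not redact_dossier → not update_voucher), contraposes to O(update_voucher → redact_dossier); with O(update_voucher) we get O(redact_dossier).
With premise 6, O(redact_dossier → inform_backup), the K-axiom yields O(inform_backup).
Premise 8, O(rotate_keys → not inform_backup), contraposes to O(inform_backup → not rotate_keys); with O(inform_backup) we get O(not rotate_keys).
Premise 11, O(inspect_request → rotate_keys), contraposes to O(not rotate_keys → not inspect_request); with O(not rotate_keys) we get O(not inspect_request).
The contrapositive of premise 1 (O(anonymize_record → inspect_request)) is O(not inspect_request → not anonymize_record), and O(not inspect_request) is already established, so O(not anonymize_record).
Premise 2 is O(adjourn_session → anonymize_record); contrapositively O(not anonymize_record → not adjourn_session). Since O(not anonymize_record) holds, K gives O(not adjourn_session).
So O(not adjourn_session) holds, i.e. adjourn_session is forbidden. None of the other listed options is forbidden under the premises.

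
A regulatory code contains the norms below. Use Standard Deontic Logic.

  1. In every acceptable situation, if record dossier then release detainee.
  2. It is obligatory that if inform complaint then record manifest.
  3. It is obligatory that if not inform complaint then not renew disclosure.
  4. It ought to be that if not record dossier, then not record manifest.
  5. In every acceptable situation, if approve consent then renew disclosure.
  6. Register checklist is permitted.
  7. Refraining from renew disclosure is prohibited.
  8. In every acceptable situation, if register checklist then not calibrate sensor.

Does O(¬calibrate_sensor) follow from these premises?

Premise 8 is O(register_checklist → ¬calibrate_sensor), but O(register_checklist) is not derivable from the premises (the permission P(register_checklist) asserts only ¬O(¬register_checklist), not O(register_checklist)), so it does not yield O(¬calibrate_sensor).
No other premise forces O(¬calibrate_sensor). An ideal world satisfying every premise can still have ¬calibrate_sensor false, so O(¬calibrate_sensor) is not derivable.

No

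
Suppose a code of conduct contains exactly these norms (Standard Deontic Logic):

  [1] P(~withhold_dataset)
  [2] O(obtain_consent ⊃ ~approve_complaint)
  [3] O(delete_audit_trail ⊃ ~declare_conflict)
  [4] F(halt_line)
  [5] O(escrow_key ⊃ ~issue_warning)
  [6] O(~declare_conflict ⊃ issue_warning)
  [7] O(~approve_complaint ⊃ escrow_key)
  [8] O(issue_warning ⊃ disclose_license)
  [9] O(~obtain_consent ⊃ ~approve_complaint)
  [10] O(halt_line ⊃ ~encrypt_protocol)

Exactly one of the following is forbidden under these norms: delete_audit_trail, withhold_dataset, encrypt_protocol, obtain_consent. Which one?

Premises 2 and 9 cover both cases: O(obtain_consent ⊃ ~approve_complaint) and O(~obtain_consent ⊃ ~approve_complaint). Since obtain_consent ∨ ~obtain_consent is a tautology, O(~approve_complaint) follows.
From O(~approve_complaint) and premise 7, O(~approve_complaint ⊃ escrow_key), we obtain O(escrow_key).
With premise 5, O(escrow_key ⊃ ~issue_warning), the K-axiom yields O(~issue_warning).
The contrapositive of premise 6 (O(~declare_conflict ⊃ issue_warning)) is O(~issue_warning ⊃ declare_conflict), and O(~issue_warning) is already established, so O(declare_conflict).
Premise 3, O(delete_audit_trail ⊃ ~declare_conflict), contraposes to O(declare_conflict ⊃ ~delete_audit_trail); with O(declare_conflict) we get O(~delete_audit_trail).
So O(~delete_audit_trail) holds, i.e. delete_audit_trail is forbidden. None of the other listed options is forbidden under the premises.

delete_audit_trail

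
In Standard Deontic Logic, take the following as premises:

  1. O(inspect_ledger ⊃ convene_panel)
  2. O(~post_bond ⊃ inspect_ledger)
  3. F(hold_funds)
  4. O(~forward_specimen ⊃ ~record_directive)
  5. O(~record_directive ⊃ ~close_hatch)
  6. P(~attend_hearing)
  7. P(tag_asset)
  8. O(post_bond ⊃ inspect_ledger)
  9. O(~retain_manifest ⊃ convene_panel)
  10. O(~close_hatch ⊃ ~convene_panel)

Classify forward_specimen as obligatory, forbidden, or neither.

Obligatory

Premises 2 and 8 cover both cases: O(~post_bond ⊃ inspect_ledger) and O(post_bond ⊃ inspect_ledger). Since ~post_bond ∨ post_bond is a tautology, O(inspect_ledger) follows.
From O(inspect_ledger) and premise 1, O(inspect_ledger ⊃ convene_panel), we obtain O(convene_panel).
Premise 10 is O(~close_hatch ⊃ ~convene_panel); contrapositively O(convene_panel ⊃ close_hatch). Since O(convene_panel) holds, K gives O(close_hatch).
The contrapositive of premise 5 (O(~record_directive ⊃ ~close_hatch)) is O(close_hatch ⊃ record_directive), and O(close_hatch) is already established, so O(record_directive).
Premise 4 is O(~forward_specimen ⊃ ~record_directive); contrapositively O(record_directive ⊃ forward_specimen). Since O(record_directive) holds, K gives O(forward_specimen).
Premises 3, 6, 7, 9 do not contribute to this derivation.
Hence forward_specimen is obligatory.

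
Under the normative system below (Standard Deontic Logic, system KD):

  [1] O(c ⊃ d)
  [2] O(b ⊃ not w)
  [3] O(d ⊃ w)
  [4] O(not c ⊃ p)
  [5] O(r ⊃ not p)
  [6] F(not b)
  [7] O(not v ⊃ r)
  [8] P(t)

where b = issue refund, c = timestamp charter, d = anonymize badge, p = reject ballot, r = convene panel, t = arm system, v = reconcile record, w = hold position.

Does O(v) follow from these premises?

Yes

Premise 6 is F(not b), i.e. O(b).
Premise 2 is O(b ⊃ not w); since O(b), deontic closure gives O(not w).
Premise 3 is O(d ⊃ w); contrapositively O(not w ⊃ not d). Since O(not w) holds, K gives O(not d).
Premise 1 is O(c ⊃ d); contrapositively O(not d ⊃ not c). Since O(not d) holds, K gives O(not c).
With premise 4, O(not c ⊃ p), the K-axiom yields O(p).
Premise 5 is O(r ⊃ not p); contrapositively O(p ⊃ not r). Since O(p) holds, K gives O(not r).
Premise 7, O(not v ⊃ r), contraposes to O(not r ⊃ v); with O(not r) we get O(v).
Premise 8 does not contribute to this derivation.
So O(v) follows.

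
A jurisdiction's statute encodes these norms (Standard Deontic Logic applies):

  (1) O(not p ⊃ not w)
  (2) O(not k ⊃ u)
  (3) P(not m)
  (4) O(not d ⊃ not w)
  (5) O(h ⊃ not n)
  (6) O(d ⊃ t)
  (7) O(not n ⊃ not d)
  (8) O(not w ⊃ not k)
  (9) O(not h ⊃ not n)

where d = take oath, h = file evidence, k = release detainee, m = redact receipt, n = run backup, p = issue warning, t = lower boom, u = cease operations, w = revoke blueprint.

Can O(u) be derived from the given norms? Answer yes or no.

Premises 5 and 9 are O(h ⊃ not n) and O(not h ⊃ not n); every ideal world satisfies h or not h, so in either case not n holds — hence O(not n).
From O(not n) and premise 7, O(not n ⊃ not d), we obtain O(not d).
Premise 4 is O(not d ⊃ not w); since O(not d), deontic closure gives O(not w).
Premise 8 is O(not w ⊃ not k); since O(not w), deontic closure gives O(not k).
With premise 2, O(not k ⊃ u), the K-axiom yields O(u).
Premises 1, 3, 6 do not contribute to this derivation.
So O(u) follows.

Yes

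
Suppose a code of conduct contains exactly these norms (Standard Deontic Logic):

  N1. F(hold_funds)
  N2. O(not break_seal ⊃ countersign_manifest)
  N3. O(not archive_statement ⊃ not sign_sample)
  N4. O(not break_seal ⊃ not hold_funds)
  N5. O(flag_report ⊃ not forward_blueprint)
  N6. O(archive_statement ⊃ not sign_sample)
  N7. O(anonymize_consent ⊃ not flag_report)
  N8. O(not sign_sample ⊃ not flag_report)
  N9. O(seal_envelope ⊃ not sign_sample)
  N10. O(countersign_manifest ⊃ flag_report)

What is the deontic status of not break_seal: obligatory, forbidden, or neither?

Premises 3 and 6 cover both cases: O(not archive_statement ⊃ not sign_sample) and O(archive_statement ⊃ not sign_sample). Since not archive_statement ∨ archive_statement is a tautology, O(not sign_sample) follows.
From O(not sign_sample) and premise 8, O(not sign_sample ⊃ not flag_report), we obtain O(not flag_report).
Premise 10, O(countersign_manifest ⊃ flag_report), contraposes to O(not flag_report ⊃ not countersign_manifest); with O(not flag_report) we get O(not countersign_manifest).
The contrapositive of premise 2 (O(not break_seal ⊃ countersign_manifest)) is O(not countersign_manifest ⊃ break_seal), and O(not countersign_manifest) is already established, so O(break_seal).
Premises 1, 4, 5, 7, 9 do not contribute to this derivation.
Thus O(break_seal), which is F(not break_seal): not break_seal is forbidden.

Forbidden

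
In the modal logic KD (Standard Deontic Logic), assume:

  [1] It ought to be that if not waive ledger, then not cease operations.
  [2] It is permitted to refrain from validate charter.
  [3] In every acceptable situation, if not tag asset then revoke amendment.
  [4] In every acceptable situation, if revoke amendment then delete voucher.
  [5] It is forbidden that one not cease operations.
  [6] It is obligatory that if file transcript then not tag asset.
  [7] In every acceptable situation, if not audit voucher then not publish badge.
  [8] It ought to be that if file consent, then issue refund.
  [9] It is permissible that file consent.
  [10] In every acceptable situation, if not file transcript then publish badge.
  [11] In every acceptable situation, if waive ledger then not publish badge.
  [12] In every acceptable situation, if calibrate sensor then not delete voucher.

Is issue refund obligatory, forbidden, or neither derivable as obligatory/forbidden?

Neither

Premise 8 is O(file_consent → issue_refund), but O(file_consent) is not derivable from the premises (the permission P(file_consent) asserts only ¬O(¬file_consent), not O(file_consent)), so it does not yield O(issue_refund).
No premise or chain of K-axiom applications forces O(issue_refund), and none forces O(¬issue_refund). So issue_refund is neither obligatory nor forbidden under these norms.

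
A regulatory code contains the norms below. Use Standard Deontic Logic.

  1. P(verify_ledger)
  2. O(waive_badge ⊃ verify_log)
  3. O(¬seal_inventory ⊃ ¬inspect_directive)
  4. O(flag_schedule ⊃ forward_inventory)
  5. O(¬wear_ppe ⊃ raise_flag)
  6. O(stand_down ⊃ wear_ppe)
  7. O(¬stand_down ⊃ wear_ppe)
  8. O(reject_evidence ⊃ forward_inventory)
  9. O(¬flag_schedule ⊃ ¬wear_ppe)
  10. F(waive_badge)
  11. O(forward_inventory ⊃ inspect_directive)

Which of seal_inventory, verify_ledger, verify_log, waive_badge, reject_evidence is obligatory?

By case analysis on ¬stand_down: premise 7 gives O(¬stand_down ⊃ wear_ppe) and premise 6 gives O(stand_down ⊃ wear_ppe), so O(wear_ppe) either way.
The contrapositive of premise 9 (O(¬flag_schedule ⊃ ¬wear_ppe)) is O(wear_ppe ⊃ flag_schedule), and O(wear_ppe) is already established, so O(flag_schedule).
Applying K to premise 4 (O(flag_schedule ⊃ forward_inventory)) and O(flag_schedule) yields O(forward_inventory).
With premise 11, O(forward_inventory ⊃ inspect_directive), the K-axiom yields O(inspect_directive).
Premise 3 is O(¬seal_inventory ⊃ ¬inspect_directive); contrapositively O(inspect_directive ⊃ seal_inventory). Since O(inspect_directive) holds, K gives O(seal_inventory).
So O(seal_inventory) holds — seal_inventory is obligatory. None of the other listed options is made obligatory by any chain of premises.

seal_inventory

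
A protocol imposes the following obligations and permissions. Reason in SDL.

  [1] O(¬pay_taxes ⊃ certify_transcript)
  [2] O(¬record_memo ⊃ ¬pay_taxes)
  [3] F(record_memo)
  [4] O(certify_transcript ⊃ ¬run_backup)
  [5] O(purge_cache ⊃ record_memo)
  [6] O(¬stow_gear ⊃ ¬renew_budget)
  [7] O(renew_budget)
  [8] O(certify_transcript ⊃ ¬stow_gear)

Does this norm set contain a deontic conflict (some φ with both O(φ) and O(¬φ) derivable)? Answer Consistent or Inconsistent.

From premise 7 we have O(renew_budget).
Premise 6 is O(¬stow_gear ⊃ ¬renew_budget); contrapositively O(renew_budget ⊃ stow_gear). Since O(renew_budget) holds, K gives O(stow_gear).
Premise 8 is O(certify_transcript ⊃ ¬stow_gear); contrapositively O(stow_gear ⊃ ¬certify_transcript). Since O(stow_gear) holds, K gives O(¬certify_transcript).
Premise 1, O(¬pay_taxes ⊃ certify_transcript), contraposes to O(¬certify_transcript ⊃ pay_taxes); with O(¬certify_transcript) we get O(pay_taxes).
Premise 2 is O(¬record_memo ⊃ ¬pay_taxes); contrapositively O(pay_taxes ⊃ record_memo). Since O(pay_taxes) holds, K gives O(record_memo).
However, F(record_memo) at premise 3 amounts to O(¬record_memo).
We now have both O(record_memo) and O(¬record_memo) — record_memo is simultaneously obligatory and forbidden, violating the D-axiom.

Inconsistent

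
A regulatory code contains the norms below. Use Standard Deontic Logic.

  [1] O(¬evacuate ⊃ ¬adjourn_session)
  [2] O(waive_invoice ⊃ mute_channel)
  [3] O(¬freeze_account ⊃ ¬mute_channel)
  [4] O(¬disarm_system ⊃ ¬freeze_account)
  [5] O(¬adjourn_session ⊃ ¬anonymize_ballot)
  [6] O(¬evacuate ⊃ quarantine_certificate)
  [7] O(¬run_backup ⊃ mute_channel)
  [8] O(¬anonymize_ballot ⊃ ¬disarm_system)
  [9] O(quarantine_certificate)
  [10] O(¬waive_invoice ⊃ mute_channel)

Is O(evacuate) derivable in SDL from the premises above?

By case analysis on ¬waive_invoice: premise 10 gives O(¬waive_invoice ⊃ mute_channel) and premise 2 gives O(waive_invoice ⊃ mute_channel), so O(mute_channel) either way.
Premise 3 is O(¬freeze_account ⊃ ¬mute_channel); contrapositively O(mute_channel ⊃ freeze_account). Since O(mute_channel) holds, K gives O(freeze_account).
Premise 4, O(¬disarm_system ⊃ ¬freeze_account), contraposes to O(freeze_account ⊃ disarm_system); with O(freeze_account) we get O(disarm_system).
The contrapositive of premise 8 (O(¬anonymize_ballot ⊃ ¬disarm_system)) is O(disarm_system ⊃ anonymize_ballot), and O(disarm_system) is already established, so O(anonymize_ballot).
Premise 5, O(¬adjourn_session ⊃ ¬anonymize_ballot), contraposes to O(anonymize_ballot ⊃ adjourn_session); with O(anonymize_ballot) we get O(adjourn_session).
Premise 1, O(¬evacuate ⊃ ¬adjourn_session), contraposes to O(adjourn_session ⊃ evacuate); with O(adjourn_session) we get O(evacuate).
Premises 6, 7, 9 do not contribute to this derivation.
So O(evacuate) follows.

Yes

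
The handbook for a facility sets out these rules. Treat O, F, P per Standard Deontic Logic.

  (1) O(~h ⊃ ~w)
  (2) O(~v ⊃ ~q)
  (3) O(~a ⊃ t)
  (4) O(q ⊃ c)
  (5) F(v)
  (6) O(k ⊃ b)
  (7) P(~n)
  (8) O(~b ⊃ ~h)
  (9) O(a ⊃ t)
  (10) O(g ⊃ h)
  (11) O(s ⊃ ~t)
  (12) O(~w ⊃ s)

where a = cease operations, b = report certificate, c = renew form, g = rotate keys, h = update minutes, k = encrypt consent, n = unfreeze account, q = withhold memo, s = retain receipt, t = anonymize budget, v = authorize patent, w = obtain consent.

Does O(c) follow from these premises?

Premise 4 is O(q ⊃ c), but O(q) is not derivable from the premises, so it does not yield O(c).
No other premise forces O(c). An ideal world satisfying every premise can still have c false, so O(c) is not derivable.

No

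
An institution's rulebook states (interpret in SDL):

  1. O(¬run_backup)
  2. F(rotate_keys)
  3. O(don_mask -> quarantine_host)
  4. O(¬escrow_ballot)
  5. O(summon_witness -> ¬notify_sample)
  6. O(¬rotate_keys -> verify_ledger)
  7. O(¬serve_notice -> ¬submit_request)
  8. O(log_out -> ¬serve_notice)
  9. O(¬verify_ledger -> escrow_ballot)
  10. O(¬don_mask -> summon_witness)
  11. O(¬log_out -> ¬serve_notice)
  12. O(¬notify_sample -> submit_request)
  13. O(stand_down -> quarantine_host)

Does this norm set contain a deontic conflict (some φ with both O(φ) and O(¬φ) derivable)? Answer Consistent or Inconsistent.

Consistent

Premise 9 is O(¬verify_ledger -> escrow_ballot), but O(¬verify_ledger) is not derivable from the premises, so it does not yield O(escrow_ballot).
So O(escrow_ballot) is not derivable, and the apparent clash with O(¬escrow_ballot) does not arise.
A world satisfying every obligation exists (e.g. don_mask=true, escrow_ballot=false, log_out=false, notify_sample=true, quarantine_host=true, rotate_keys=false, run_backup=false, serve_notice=false, stand_down=false, submit_request=false, summon_witness=false, verify_ledger=true); no atom is both obligatory and forbidden, so the set is consistent.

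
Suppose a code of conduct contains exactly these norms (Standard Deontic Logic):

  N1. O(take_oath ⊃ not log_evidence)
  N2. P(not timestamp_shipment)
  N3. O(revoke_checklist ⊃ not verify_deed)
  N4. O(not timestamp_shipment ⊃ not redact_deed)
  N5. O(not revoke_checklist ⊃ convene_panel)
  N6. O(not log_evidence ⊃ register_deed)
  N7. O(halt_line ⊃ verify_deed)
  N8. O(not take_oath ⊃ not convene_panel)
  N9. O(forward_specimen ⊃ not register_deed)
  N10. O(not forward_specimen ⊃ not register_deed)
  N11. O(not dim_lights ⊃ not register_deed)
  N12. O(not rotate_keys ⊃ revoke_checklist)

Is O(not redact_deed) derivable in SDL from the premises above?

Premise 4 is O(not timestamp_shipment ⊃ not redact_deed), but O(not timestamp_shipment) is not derivable from the premises (the permission P(not timestamp_shipment) asserts only not O(timestamp_shipment), not O(not timestamp_shipment)), so it does not yield O(not redact_deed).
No other premise forces O(not redact_deed). An ideal world satisfying every premise can still have not redact_deed false, so O(not redact_deed) is not derivable.

No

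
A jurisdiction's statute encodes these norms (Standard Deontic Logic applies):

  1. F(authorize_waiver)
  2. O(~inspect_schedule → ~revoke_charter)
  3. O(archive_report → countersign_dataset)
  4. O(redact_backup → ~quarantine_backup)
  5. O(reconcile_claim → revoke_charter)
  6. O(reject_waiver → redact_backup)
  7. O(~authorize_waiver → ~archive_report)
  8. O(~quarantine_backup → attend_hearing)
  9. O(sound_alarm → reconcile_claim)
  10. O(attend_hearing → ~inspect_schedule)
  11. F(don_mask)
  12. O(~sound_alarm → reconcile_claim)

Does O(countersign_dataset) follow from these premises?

Premise 3 is O(archive_report → countersign_dataset), but O(archive_report) is not derivable from the premises, so it does not yield O(countersign_dataset).
No other premise forces O(countersign_dataset). An ideal world satisfying every premise can still have countersign_dataset false, so O(countersign_dataset) is not derivable.

No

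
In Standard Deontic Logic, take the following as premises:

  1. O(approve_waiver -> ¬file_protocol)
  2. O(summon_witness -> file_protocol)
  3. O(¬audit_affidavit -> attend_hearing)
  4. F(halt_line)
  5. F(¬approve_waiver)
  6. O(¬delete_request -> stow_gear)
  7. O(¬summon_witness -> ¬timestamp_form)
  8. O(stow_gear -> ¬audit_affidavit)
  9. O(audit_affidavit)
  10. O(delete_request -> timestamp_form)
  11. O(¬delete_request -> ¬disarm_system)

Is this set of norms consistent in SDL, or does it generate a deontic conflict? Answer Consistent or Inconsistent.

Inconsistent

From premise 9 we have O(audit_affidavit).
The contrapositive of premise 8 (O(stow_gear -> ¬audit_affidavit)) is O(audit_affidavit -> ¬stow_gear), and O(audit_affidavit) is already established, so O(¬stow_gear).
Premise 6, O(¬delete_request -> stow_gear), contraposes to O(¬stow_gear -> delete_request); with O(¬stow_gear) we get O(delete_request).
From O(delete_request) and premise 10, O(delete_request -> timestamp_form), we obtain O(timestamp_form).
Premise 7, O(¬summon_witness -> ¬timestamp_form), contraposes to O(timestamp_form -> summon_witness); with O(timestamp_form) we get O(summon_witness).
Premise 2 is O(summon_witness -> file_protocol); since O(summon_witness), deontic closure gives O(file_protocol).
The contrapositive of premise 1 (O(approve_waiver -> ¬file_protocol)) is O(file_protocol -> ¬approve_waiver), and O(file_protocol) is already established, so O(¬approve_waiver).
But premise 5, F(¬approve_waiver), means O(approve_waiver).
We now have both O(¬approve_waiver) and O(approve_waiver) — approve_waiver is simultaneously obligatory and forbidden, violating the D-axiom.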